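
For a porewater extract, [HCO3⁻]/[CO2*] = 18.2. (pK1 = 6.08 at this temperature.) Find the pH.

From K1 = [H⁺][HCO3⁻]/[CO2*]:  pH = pK1 + log₁₀([HCO3⁻]/[CO2*])
log₁₀(18.2) = +1.260
pH = 6.08 + (+1.260) = 7.34

pH = 7.34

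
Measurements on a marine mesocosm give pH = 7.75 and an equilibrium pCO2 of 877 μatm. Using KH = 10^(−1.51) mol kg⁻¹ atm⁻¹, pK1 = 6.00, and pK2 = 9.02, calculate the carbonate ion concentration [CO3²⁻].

[CO3²⁻] = 0.0818 mmol/kg

[CO2*] = KH · pCO2 = 10^(−1.51) × 877×10^-6 = 2.710×10^-5 mol/kg
α₀ = 1/(1 + K1/[H⁺] + K1K2/[H⁺]²) = 1/(1 + 10^+1.75 + 10^+0.48) = 0.01660
DIC = [CO2*]/α₀ = 2.710×10^-5 / 0.01660 = 1.633 mmol/kg
[CO3²⁻] = α₂·DIC; α₂ = 0.05012, so [CO3²⁻] = 0.05012 × 1.633 = 0.0818 mmol/kg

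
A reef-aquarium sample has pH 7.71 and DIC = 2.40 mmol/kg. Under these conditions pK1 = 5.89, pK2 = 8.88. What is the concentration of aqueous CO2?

[CO2*] = 0.0335 mmol/kg

α₀ = 1 / (1 + K1/[H⁺] + K1K2/[H⁺]²) = 1 / (1 + 10^+1.82 + 10^+0.65)
   = 1 / (1 + 66.069 + 4.4668) = 1/71.536 = 0.01398
[CO2*] = α₀ × DIC = 0.01398 × 2.40 = 0.0335 mmol/kg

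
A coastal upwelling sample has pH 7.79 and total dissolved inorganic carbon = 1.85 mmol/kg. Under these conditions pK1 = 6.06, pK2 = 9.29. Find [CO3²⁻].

α₂ = 1 / (1 + [H⁺]/K2 + [H⁺]²/(K1K2)) = 1 / (1 + 10^+1.50 + 10^-0.23)
   = 1 / (1 + 31.623 + 0.58884) = 1/33.212 = 0.03011
[CO3²⁻] = α₂ × DIC = 0.03011 × 1.85 = 0.0557 mmol/kg

[CO3²⁻] = 0.0557 mmol/kg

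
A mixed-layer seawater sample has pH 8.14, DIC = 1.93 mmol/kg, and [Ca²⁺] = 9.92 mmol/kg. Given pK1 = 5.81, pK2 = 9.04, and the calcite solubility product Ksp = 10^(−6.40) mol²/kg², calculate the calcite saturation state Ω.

Ω = 5.36

α₂ = 1 / (1 + [H⁺]/K2 + [H⁺]²/(K1K2)) = 1 / (1 + 10^+0.90 + 10^-1.43)
   = 1 / (1 + 7.9433 + 0.037154) = 1/8.9804 = 0.1114
[CO3²⁻] = α₂ × DIC = 0.1114 × 1.93 = 0.2149 mmol/kg
Ksp = 10^(−6.40) = 3.981×10^-7
Ω = [Ca²⁺][CO3²⁻]/Ksp = (9.92×10^-3)(2.149×10^-4) / 3.981×10^-7 = 5.36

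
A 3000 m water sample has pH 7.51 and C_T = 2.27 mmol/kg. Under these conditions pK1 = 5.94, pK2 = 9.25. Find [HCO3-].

[HCO3⁻] = 2.17 mmol/kg

α₁ = 1 / (1 + [H⁺]/K1 + K2/[H⁺]) = 1 / (1 + 10^-1.57 + 10^-1.74)
   = 1 / (1 + 0.026915 + 0.018197) = 1/1.0451 = 0.9568
[HCO3⁻] = α₁ × DIC = 0.9568 × 2.27 = 2.17 mmol/kg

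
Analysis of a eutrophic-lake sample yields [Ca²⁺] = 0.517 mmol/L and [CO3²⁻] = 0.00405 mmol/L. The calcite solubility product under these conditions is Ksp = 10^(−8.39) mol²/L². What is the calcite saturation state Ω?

Ω = 0.514

Ksp = 10^(−8.39) = 4.074×10^-9
Ω = [Ca²⁺][CO3²⁻]/Ksp = (0.517×10^-3)(0.00405×10^-3) / 4.074×10^-9 = 0.514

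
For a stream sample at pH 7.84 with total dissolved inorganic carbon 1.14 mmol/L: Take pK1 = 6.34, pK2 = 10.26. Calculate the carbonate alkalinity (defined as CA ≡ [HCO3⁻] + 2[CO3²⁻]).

CA = [HCO3⁻] + 2[CO3²⁻] = (α₁ + 2α₂)·DIC
At pH 7.84: [H⁺]/K1 = 10^-1.50 = 0.031623, K2/[H⁺] = 10^-2.42 = 0.0038019
α₁ = 1/(1 + 0.031623 + 0.0038019) = 1/1.0354 = 0.9658; α₂ = α₁·K2/[H⁺] = 0.003672
α₁ + 2α₂ = 0.9731
CA = 0.9731 × 1.14 = 1.11 mmol/L

CA = 1.11 mmol/L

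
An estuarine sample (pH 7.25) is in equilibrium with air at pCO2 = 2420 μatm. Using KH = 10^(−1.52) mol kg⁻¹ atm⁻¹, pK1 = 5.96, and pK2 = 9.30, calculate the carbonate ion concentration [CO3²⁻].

[CO3²⁻] = 12.7 μmol/kg

[CO2*] = KH · pCO2 = 10^(−1.52) × 2420×10^-6 = 7.308×10^-5 mol/kg
α₀ = 1/(1 + K1/[H⁺] + K1K2/[H⁺]²) = 1/(1 + 10^+1.29 + 10^-0.76) = 0.04837
DIC = [CO2*]/α₀ = 7.308×10^-5 / 0.04837 = 1.511 mmol/kg
[CO3²⁻] = α₂·DIC; α₂ = 0.008406, so [CO3²⁻] = 0.008406 × 1.511 = 0.0127 mmol/kg = 12.7 μmol/kg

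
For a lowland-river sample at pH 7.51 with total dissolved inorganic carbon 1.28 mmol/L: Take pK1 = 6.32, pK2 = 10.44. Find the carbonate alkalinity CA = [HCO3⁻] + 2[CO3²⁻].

CA = 1.20 mmol/L

CA = [HCO3⁻] + 2[CO3²⁻] = (α₁ + 2α₂)·DIC
At pH 7.51: [H⁺]/K1 = 10^-1.19 = 0.064565, K2/[H⁺] = 10^-2.93 = 0.0011749
α₁ = 1/(1 + 0.064565 + 0.0011749) = 1/1.0657 = 0.9383; α₂ = α₁·K2/[H⁺] = 0.001102
α₁ + 2α₂ = 0.9405
CA = 0.9405 × 1.28 = 1.20 mmol/L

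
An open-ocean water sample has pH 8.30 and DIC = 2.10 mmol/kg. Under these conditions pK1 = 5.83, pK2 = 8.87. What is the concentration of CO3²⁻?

α₂ = 1 / (1 + [H⁺]/K2 + [H⁺]²/(K1K2)) = 1 / (1 + 10^+0.57 + 10^-1.90)
   = 1 / (1 + 3.7154 + 0.012589) = 1/4.7279 = 0.2115
[CO3²⁻] = α₂ × DIC = 0.2115 × 2.10 = 0.444 mmol/kg

[CO3²⁻] = 0.444 mmol/kg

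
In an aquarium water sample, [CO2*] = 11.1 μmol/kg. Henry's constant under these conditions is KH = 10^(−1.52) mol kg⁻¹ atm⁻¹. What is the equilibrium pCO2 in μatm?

pCO2 = 368 μatm

KH = 10^(−1.52) = 3.020×10^-2 mol kg⁻¹ atm⁻¹
pCO2 = [CO2*]/KH = 11.1×10^-6 / 3.020×10^-2 = 3.68×10^-4 atm = 368 μatm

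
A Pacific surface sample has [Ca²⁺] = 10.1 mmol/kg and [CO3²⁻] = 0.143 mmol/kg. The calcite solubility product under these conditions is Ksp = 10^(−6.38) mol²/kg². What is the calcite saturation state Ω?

Ω = 3.46

Ksp = 10^(−6.38) = 4.169×10^-7
Ω = [Ca²⁺][CO3²⁻]/Ksp = (10.1×10^-3)(0.143×10^-3) / 4.169×10^-7 = 3.46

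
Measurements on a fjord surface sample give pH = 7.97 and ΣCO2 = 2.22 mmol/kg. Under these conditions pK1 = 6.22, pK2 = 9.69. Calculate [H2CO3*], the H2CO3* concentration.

α₀ = 1 / (1 + K1/[H⁺] + K1K2/[H⁺]²) = 1 / (1 + 10^+1.75 + 10^+0.03)
   = 1 / (1 + 56.234 + 1.0715) = 1/58.306 = 0.01715
[CO2*] = α₀ × DIC = 0.01715 × 2.22 = 0.0381 mmol/kg

[CO2*] = 0.0381 mmol/kg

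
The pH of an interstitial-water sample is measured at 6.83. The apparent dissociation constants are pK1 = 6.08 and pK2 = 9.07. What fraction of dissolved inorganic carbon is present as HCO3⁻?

α₁ = 1 / (1 + [H⁺]/K1 + K2/[H⁺]) = 1 / (1 + 10^-0.75 + 10^-2.24)
   = 1 / (1 + 0.17783 + 0.0057544) = 1/1.1836 = 0.8449

α₁ = 0.845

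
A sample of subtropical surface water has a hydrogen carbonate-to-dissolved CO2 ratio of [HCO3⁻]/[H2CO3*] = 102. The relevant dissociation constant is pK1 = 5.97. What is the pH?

pH = 7.98

From K1 = [H⁺][HCO3⁻]/[H2CO3*]:  pH = pK1 + log₁₀([HCO3⁻]/[H2CO3*])
log₁₀(102) = +2.009
pH = 5.97 + (+2.009) = 7.98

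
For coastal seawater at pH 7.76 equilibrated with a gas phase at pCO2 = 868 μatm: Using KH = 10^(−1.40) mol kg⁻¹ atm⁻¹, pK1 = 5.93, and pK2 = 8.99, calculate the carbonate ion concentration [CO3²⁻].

[CO3²⁻] = 0.138 mmol/kg

[CO2*] = KH · pCO2 = 10^(−1.40) × 868×10^-6 = 3.456×10^-5 mol/kg
α₀ = 1/(1 + K1/[H⁺] + K1K2/[H⁺]²) = 1/(1 + 10^+1.83 + 10^+0.60) = 0.01378
DIC = [CO2*]/α₀ = 3.456×10^-5 / 0.01378 = 2.508 mmol/kg
[CO3²⁻] = α₂·DIC; α₂ = 0.05484, so [CO3²⁻] = 0.05484 × 2.508 = 0.138 mmol/kg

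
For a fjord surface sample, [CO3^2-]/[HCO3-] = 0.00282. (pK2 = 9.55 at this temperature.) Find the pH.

pH = 7.00

From K2 = [H⁺][CO3^2-]/[HCO3-]:  pH = pK2 + log₁₀([CO3^2-]/[HCO3-])
log₁₀(0.00282) = -2.550
pH = 9.55 + (-2.550) = 7.00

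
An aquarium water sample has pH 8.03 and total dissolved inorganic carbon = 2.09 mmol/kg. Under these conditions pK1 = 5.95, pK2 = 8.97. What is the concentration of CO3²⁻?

[CO3²⁻] = 0.214 mmol/kg

α₂ = 1 / (1 + [H⁺]/K2 + [H⁺]²/(K1K2)) = 1 / (1 + 10^+0.94 + 10^-1.14)
   = 1 / (1 + 8.7096 + 0.072444) = 1/9.7821 = 0.1022
[CO3²⁻] = α₂ × DIC = 0.1022 × 2.09 = 0.214 mmol/kg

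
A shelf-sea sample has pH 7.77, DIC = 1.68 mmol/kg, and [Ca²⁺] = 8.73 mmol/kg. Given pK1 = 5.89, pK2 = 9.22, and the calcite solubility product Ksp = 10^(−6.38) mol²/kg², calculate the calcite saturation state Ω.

Ω = 1.19

α₂ = 1 / (1 + [H⁺]/K2 + [H⁺]²/(K1K2)) = 1 / (1 + 10^+1.45 + 10^-0.43)
   = 1 / (1 + 28.184 + 0.37154) = 1/29.555 = 0.03383
[CO3²⁻] = α₂ × DIC = 0.03383 × 1.68 = 0.05684 mmol/kg
Ksp = 10^(−6.38) = 4.169×10^-7
Ω = [Ca²⁺][CO3²⁻]/Ksp = (8.73×10^-3)(5.684×10^-5) / 4.169×10^-7 = 1.19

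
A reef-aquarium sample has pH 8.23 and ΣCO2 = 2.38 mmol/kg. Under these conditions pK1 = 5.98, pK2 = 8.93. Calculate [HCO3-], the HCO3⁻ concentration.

α₁ = 1 / (1 + [H⁺]/K1 + K2/[H⁺]) = 1 / (1 + 10^-2.25 + 10^-0.70)
   = 1 / (1 + 0.0056234 + 0.19953) = 1/1.2051 = 0.8298
[HCO3⁻] = α₁ × DIC = 0.8298 × 2.38 = 1.97 mmol/kg

[HCO3⁻] = 1.97 mmol/kg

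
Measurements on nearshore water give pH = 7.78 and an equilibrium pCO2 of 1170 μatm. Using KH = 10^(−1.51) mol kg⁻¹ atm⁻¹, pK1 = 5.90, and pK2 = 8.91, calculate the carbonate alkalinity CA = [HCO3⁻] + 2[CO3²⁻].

[CO2*] = KH · pCO2 = 10^(−1.51) × 1170×10^-6 = 3.616×10^-5 mol/kg
α₀ = 1/(1 + K1/[H⁺] + K1K2/[H⁺]²) = 1/(1 + 10^+1.88 + 10^+0.75) = 0.01212
DIC = [CO2*]/α₀ = 3.616×10^-5 / 0.01212 = 2.982 mmol/kg
CA = (α₁ + 2α₂)·DIC = (0.9197 + 2×0.06818) × 2.982 = 3.15 mmol/kg

CA = 3.15 mmol/kg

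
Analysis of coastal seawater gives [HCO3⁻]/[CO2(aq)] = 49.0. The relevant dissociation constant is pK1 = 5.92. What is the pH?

pH = 7.61

From K1 = [H⁺][HCO3⁻]/[CO2(aq)]:  pH = pK1 + log₁₀([HCO3⁻]/[CO2(aq)])
log₁₀(49.0) = +1.690
pH = 5.92 + (+1.690) = 7.61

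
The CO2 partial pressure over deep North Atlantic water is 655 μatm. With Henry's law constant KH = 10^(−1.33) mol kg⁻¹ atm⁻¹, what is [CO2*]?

KH = 10^(−1.33) = 4.677×10^-2 mol kg⁻¹ atm⁻¹
[CO2*] = KH · pCO2 = 4.677×10^-2 × 655×10^-6 atm = 3.06×10^-5 mol/kg

[CO2*] = 30.6 μmol/kg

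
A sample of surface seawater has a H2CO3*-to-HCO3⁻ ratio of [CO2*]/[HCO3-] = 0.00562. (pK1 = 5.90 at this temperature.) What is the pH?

pH = 8.15

From K1 = [H⁺][HCO3-]/[CO2*]:  pH = pK1 − log₁₀([CO2*]/[HCO3-])
log₁₀(0.00562) = -2.250
pH = 5.90 − (-2.250) = 8.15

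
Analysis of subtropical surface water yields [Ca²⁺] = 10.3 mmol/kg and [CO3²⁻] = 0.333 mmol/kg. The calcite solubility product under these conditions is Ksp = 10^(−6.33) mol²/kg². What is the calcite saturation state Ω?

Ksp = 10^(−6.33) = 4.677×10^-7
Ω = [Ca²⁺][CO3²⁻]/Ksp = (10.3×10^-3)(0.333×10^-3) / 4.677×10^-7 = 7.33

Ω = 7.33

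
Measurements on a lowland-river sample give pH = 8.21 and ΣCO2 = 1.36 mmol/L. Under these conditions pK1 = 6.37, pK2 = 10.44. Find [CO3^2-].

[CO3²⁻] = 7.85 μmol/L

α₂ = 1 / (1 + [H⁺]/K2 + [H⁺]²/(K1K2)) = 1 / (1 + 10^+2.23 + 10^+0.39)
   = 1 / (1 + 169.82 + 2.4547) = 1/173.28 = 0.005771
[CO3²⁻] = α₂ × DIC = 0.005771 × 1.36 = 0.00785 mmol/L = 7.85 μmol/L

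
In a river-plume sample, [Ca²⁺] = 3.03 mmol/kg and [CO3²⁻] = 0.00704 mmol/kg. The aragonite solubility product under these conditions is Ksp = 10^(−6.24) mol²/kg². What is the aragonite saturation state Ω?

Ω = 0.0371

Ksp = 10^(−6.24) = 5.754×10^-7
Ω = [Ca²⁺][CO3²⁻]/Ksp = (3.03×10^-3)(0.00704×10^-3) / 5.754×10^-7 = 0.0371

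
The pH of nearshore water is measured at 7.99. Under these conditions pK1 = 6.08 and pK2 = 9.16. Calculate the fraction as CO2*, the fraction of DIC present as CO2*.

α₀ = 0.0114

α₀ = 1 / (1 + K1/[H⁺] + K1K2/[H⁺]²) = 1 / (1 + 10^+1.91 + 10^+0.74)
   = 1 / (1 + 81.283 + 5.4954) = 1/87.778 = 0.01139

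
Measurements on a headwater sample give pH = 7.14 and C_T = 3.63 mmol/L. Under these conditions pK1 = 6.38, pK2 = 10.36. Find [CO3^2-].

[CO3²⁻] = 1.86 μmol/L

α₂ = 1 / (1 + [H⁺]/K2 + [H⁺]²/(K1K2)) = 1 / (1 + 10^+3.22 + 10^+2.46)
   = 1 / (1 + 1659.6 + 288.40) = 1/1949.0 = 0.0005131
[CO3²⁻] = α₂ × DIC = 0.0005131 × 3.63 = 0.00186 mmol/L = 1.86 μmol/L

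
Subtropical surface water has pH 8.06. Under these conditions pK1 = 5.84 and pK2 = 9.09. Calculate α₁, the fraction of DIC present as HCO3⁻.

α₁ = 0.910

α₁ = 1 / (1 + [H⁺]/K1 + K2/[H⁺]) = 1 / (1 + 10^-2.22 + 10^-1.03)
   = 1 / (1 + 0.0060256 + 0.093325) = 1/1.0994 = 0.9096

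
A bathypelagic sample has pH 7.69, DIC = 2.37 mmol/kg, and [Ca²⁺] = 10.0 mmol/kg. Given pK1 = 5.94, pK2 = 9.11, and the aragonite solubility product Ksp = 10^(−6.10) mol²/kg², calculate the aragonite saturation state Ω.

Ω = 1.07

α₂ = 1 / (1 + [H⁺]/K2 + [H⁺]²/(K1K2)) = 1 / (1 + 10^+1.42 + 10^-0.33)
   = 1 / (1 + 26.303 + 0.46774) = 1/27.770 = 0.03601
[CO3²⁻] = α₂ × DIC = 0.03601 × 2.37 = 0.08534 mmol/kg
Ksp = 10^(−6.10) = 7.943×10^-7
Ω = [Ca²⁺][CO3²⁻]/Ksp = (10.0×10^-3)(8.534×10^-5) / 7.943×10^-7 = 1.07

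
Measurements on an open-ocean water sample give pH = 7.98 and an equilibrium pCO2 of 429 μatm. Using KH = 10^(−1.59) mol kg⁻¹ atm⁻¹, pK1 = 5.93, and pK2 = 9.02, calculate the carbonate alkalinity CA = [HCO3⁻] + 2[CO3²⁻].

CA = 1.46 mmol/kg

[CO2*] = KH · pCO2 = 10^(−1.59) × 429×10^-6 = 1.103×10^-5 mol/kg
α₀ = 1/(1 + K1/[H⁺] + K1K2/[H⁺]²) = 1/(1 + 10^+2.05 + 10^+1.01) = 0.008101
DIC = [CO2*]/α₀ = 1.103×10^-5 / 0.008101 = 1.361 mmol/kg
CA = (α₁ + 2α₂)·DIC = (0.9090 + 2×0.08290) × 1.361 = 1.46 mmol/kg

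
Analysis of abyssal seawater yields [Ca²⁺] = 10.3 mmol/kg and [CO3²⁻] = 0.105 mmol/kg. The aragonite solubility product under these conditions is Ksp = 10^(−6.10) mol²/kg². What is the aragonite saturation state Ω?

Ω = 1.36

Ksp = 10^(−6.10) = 7.943×10^-7
Ω = [Ca²⁺][CO3²⁻]/Ksp = (10.3×10^-3)(0.105×10^-3) / 7.943×10^-7 = 1.36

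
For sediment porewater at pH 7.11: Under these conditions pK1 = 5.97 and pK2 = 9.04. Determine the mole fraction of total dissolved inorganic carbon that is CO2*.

α₀ = 1 / (1 + K1/[H⁺] + K1K2/[H⁺]²) = 1 / (1 + 10^+1.14 + 10^-0.79)
   = 1 / (1 + 13.804 + 0.16218) = 1/14.966 = 0.06682

α₀ = 0.0668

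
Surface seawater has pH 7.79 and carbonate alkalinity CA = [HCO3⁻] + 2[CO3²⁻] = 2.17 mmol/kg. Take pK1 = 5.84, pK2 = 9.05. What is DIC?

DIC = 2.08 mmol/kg

CA = [HCO3⁻] + 2[CO3²⁻] = (α₁ + 2α₂)·DIC
At pH 7.79: [H⁺]/K1 = 10^-1.95 = 0.011220, K2/[H⁺] = 10^-1.26 = 0.054954
α₁ = 1/(1 + 0.011220 + 0.054954) = 1/1.0662 = 0.9379; α₂ = α₁·K2/[H⁺] = 0.05154
α₁ + 2α₂ = 1.0410
DIC = CA / (α₁ + 2α₂) = 2.17 / 1.0410 = 2.08 mmol/kg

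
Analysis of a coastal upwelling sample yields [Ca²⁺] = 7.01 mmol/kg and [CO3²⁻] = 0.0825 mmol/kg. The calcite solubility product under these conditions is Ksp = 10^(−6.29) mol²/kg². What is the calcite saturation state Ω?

Ω = 1.13

Ksp = 10^(−6.29) = 5.129×10^-7
Ω = [Ca²⁺][CO3²⁻]/Ksp = (7.01×10^-3)(0.0825×10^-3) / 5.129×10^-7 = 1.13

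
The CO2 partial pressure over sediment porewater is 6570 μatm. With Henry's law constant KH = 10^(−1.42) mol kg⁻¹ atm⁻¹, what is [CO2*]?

KH = 10^(−1.42) = 3.802×10^-2 mol kg⁻¹ atm⁻¹
[CO2*] = KH · pCO2 = 3.802×10^-2 × 6570×10^-6 atm = 2.50×10^-4 mol/kg

[CO2*] = 250 μmol/kg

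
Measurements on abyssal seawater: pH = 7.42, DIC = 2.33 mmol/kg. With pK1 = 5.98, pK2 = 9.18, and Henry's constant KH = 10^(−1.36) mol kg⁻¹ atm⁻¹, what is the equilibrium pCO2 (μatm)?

α₀ = 1 / (1 + K1/[H⁺] + K1K2/[H⁺]²) = 1 / (1 + 10^+1.44 + 10^-0.32)
   = 1 / (1 + 27.542 + 0.47863) = 1/29.021 = 0.03446
[CO2*] = α₀ × DIC = 0.03446 × 2.33 = 0.08029 mmol/kg
pCO2 = [CO2*]/KH = 8.029×10^-5 / 4.365×10^-2 = 1840 μatm

pCO2 = 1840 μatm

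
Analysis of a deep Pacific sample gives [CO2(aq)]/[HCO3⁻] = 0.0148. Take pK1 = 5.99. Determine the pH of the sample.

From K1 = [H⁺][HCO3⁻]/[CO2(aq)]:  pH = pK1 − log₁₀([CO2(aq)]/[HCO3⁻])
log₁₀(0.0148) = -1.830
pH = 5.99 − (-1.830) = 7.82

pH = 7.82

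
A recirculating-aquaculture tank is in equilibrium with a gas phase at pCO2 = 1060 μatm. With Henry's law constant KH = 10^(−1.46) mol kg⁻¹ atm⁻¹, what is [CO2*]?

[CO2*] = 36.8 μmol/kg

KH = 10^(−1.46) = 3.467×10^-2 mol kg⁻¹ atm⁻¹
[CO2*] = KH · pCO2 = 3.467×10^-2 × 1060×10^-6 atm = 3.68×10^-5 mol/kg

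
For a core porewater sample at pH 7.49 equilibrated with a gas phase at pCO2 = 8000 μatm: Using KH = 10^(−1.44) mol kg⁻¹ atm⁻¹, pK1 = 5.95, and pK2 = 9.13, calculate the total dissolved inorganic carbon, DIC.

[CO2*] = KH · pCO2 = 10^(−1.44) × 8000×10^-6 = 2.905×10^-4 mol/kg
α₀ = 1/(1 + K1/[H⁺] + K1K2/[H⁺]²) = 1/(1 + 10^+1.54 + 10^-0.10) = 0.02742
DIC = [CO2*]/α₀ = 2.905×10^-4 / 0.02742 = 10.6 mmol/kg

DIC = 10.6 mmol/kg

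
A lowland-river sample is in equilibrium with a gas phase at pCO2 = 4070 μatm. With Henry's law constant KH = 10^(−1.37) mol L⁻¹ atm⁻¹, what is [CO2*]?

[CO2*] = 174 μmol/L

KH = 10^(−1.37) = 4.266×10^-2 mol L⁻¹ atm⁻¹
[CO2*] = KH · pCO2 = 4.266×10^-2 × 4070×10^-6 atm = 1.74×10^-4 mol/L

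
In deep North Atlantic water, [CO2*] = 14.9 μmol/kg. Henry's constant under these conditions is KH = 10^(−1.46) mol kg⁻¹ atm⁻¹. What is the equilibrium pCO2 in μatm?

pCO2 = 430 μatm

KH = 10^(−1.46) = 3.467×10^-2 mol kg⁻¹ atm⁻¹
pCO2 = [CO2*]/KH = 14.9×10^-6 / 3.467×10^-2 = 4.30×10^-4 atm = 430 μatm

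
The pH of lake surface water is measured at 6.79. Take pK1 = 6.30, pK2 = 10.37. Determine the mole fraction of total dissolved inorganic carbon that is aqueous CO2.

α₀ = 0.244

α₀ = 1 / (1 + K1/[H⁺] + K1K2/[H⁺]²) = 1 / (1 + 10^+0.49 + 10^-3.09)
   = 1 / (1 + 3.0903 + 0.00081283) = 1/4.0911 = 0.2444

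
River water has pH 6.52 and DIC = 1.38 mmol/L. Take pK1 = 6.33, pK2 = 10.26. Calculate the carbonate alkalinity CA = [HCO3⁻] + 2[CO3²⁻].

CA = [HCO3⁻] + 2[CO3²⁻] = (α₁ + 2α₂)·DIC
At pH 6.52: [H⁺]/K1 = 10^-0.19 = 0.64565, K2/[H⁺] = 10^-3.74 = 0.00018197
α₁ = 1/(1 + 0.64565 + 0.00018197) = 1/1.6458 = 0.6076; α₂ = α₁·K2/[H⁺] = 0.0001106
α₁ + 2α₂ = 0.6078
CA = 0.6078 × 1.38 = 0.839 mmol/L

CA = 0.839 mmol/L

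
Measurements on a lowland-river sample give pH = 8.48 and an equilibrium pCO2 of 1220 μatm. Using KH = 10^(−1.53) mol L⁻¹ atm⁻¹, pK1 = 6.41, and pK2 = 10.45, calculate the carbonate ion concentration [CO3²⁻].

[CO2*] = KH · pCO2 = 10^(−1.53) × 1220×10^-6 = 3.600×10^-5 mol/L
α₀ = 1/(1 + K1/[H⁺] + K1K2/[H⁺]²) = 1/(1 + 10^+2.07 + 10^+0.10) = 0.008351
DIC = [CO2*]/α₀ = 3.600×10^-5 / 0.008351 = 4.312 mmol/L
[CO3²⁻] = α₂·DIC; α₂ = 0.01051, so [CO3²⁻] = 0.01051 × 4.312 = 0.0453 mmol/L

[CO3²⁻] = 0.0453 mmol/L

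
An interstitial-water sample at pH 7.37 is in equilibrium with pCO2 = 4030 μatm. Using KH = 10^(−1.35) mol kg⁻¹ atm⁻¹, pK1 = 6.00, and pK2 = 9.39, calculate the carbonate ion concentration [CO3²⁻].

[CO3²⁻] = 0.0403 mmol/kg

[CO2*] = KH · pCO2 = 10^(−1.35) × 4030×10^-6 = 1.800×10^-4 mol/kg
α₀ = 1/(1 + K1/[H⁺] + K1K2/[H⁺]²) = 1/(1 + 10^+1.37 + 10^-0.65) = 0.04054
DIC = [CO2*]/α₀ = 1.800×10^-4 / 0.04054 = 4.440 mmol/kg
[CO3²⁻] = α₂·DIC; α₂ = 0.009076, so [CO3²⁻] = 0.009076 × 4.440 = 0.0403 mmol/kg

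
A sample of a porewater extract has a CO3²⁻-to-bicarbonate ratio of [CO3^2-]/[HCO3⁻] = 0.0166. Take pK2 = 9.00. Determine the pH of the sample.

pH = 7.22

From K2 = [H⁺][CO3^2-]/[HCO3⁻]:  pH = pK2 + log₁₀([CO3^2-]/[HCO3⁻])
log₁₀(0.0166) = -1.780
pH = 9.00 + (-1.780) = 7.22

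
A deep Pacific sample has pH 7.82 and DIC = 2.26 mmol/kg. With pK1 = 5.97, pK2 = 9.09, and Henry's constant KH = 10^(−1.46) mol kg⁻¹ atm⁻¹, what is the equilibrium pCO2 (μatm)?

pCO2 = 862 μatm

α₀ = 1 / (1 + K1/[H⁺] + K1K2/[H⁺]²) = 1 / (1 + 10^+1.85 + 10^+0.58)
   = 1 / (1 + 70.795 + 3.8019) = 1/75.596 = 0.01323
[CO2*] = α₀ × DIC = 0.01323 × 2.26 = 0.02990 mmol/kg
pCO2 = [CO2*]/KH = 2.990×10^-5 / 3.467×10^-2 = 862 μatm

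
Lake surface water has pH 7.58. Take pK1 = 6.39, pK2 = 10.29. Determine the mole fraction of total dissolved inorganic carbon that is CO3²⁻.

α₂ = 1 / (1 + [H⁺]/K2 + [H⁺]²/(K1K2)) = 1 / (1 + 10^+2.71 + 10^+1.52)
   = 1 / (1 + 512.86 + 33.113) = 1/546.97 = 0.001828

α₂ = 0.00183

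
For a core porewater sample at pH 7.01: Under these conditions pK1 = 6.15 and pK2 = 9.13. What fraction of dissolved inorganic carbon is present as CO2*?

α₀ = 0.120

α₀ = 1 / (1 + K1/[H⁺] + K1K2/[H⁺]²) = 1 / (1 + 10^+0.86 + 10^-1.26)
   = 1 / (1 + 7.2444 + 0.054954) = 1/8.2993 = 0.1205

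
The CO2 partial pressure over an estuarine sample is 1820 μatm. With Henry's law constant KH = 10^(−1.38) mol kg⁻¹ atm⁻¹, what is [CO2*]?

[CO2*] = 75.9 μmol/kg

KH = 10^(−1.38) = 4.169×10^-2 mol kg⁻¹ atm⁻¹
[CO2*] = KH · pCO2 = 4.169×10^-2 × 1820×10^-6 atm = 7.59×10^-5 mol/kg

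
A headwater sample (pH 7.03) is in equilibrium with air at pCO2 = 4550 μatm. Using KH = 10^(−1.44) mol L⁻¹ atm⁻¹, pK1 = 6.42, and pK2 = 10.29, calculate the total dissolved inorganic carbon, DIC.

[CO2*] = KH · pCO2 = 10^(−1.44) × 4550×10^-6 = 1.652×10^-4 mol/L
α₀ = 1/(1 + K1/[H⁺] + K1K2/[H⁺]²) = 1/(1 + 10^+0.61 + 10^-2.65) = 0.1970
DIC = [CO2*]/α₀ = 1.652×10^-4 / 0.1970 = 0.839 mmol/L

DIC = 0.839 mmol/L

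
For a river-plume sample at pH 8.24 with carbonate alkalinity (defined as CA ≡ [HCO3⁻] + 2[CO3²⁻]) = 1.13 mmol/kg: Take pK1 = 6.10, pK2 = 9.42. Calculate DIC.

CA = [HCO3⁻] + 2[CO3²⁻] = (α₁ + 2α₂)·DIC
At pH 8.24: [H⁺]/K1 = 10^-2.14 = 0.0072444, K2/[H⁺] = 10^-1.18 = 0.066069
α₁ = 1/(1 + 0.0072444 + 0.066069) = 1/1.0733 = 0.9317; α₂ = α₁·K2/[H⁺] = 0.06156
α₁ + 2α₂ = 1.0548
DIC = CA / (α₁ + 2α₂) = 1.13 / 1.0548 = 1.07 mmol/kg

DIC = 1.07 mmol/kg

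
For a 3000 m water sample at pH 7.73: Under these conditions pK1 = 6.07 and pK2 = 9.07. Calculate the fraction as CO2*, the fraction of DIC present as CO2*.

α₀ = 0.0205

α₀ = 1 / (1 + K1/[H⁺] + K1K2/[H⁺]²) = 1 / (1 + 10^+1.66 + 10^+0.32)
   = 1 / (1 + 45.709 + 2.0893) = 1/48.798 = 0.02049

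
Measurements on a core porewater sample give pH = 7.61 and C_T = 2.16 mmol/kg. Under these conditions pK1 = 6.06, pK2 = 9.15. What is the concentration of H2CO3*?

α₀ = 1 / (1 + K1/[H⁺] + K1K2/[H⁺]²) = 1 / (1 + 10^+1.55 + 10^+0.01)
   = 1 / (1 + 35.481 + 1.0233) = 1/37.505 = 0.02666
[CO2*] = α₀ × DIC = 0.02666 × 2.16 = 0.0576 mmol/kg

[CO2*] = 0.0576 mmol/kg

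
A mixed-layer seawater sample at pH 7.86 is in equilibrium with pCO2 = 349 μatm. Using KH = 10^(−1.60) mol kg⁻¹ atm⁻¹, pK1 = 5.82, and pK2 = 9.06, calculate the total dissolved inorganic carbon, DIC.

[CO2*] = KH · pCO2 = 10^(−1.60) × 349×10^-6 = 8.766×10^-6 mol/kg
α₀ = 1/(1 + K1/[H⁺] + K1K2/[H⁺]²) = 1/(1 + 10^+2.04 + 10^+0.84) = 0.008506
DIC = [CO2*]/α₀ = 8.766×10^-6 / 0.008506 = 1.03 mmol/kg

DIC = 1.03 mmol/kg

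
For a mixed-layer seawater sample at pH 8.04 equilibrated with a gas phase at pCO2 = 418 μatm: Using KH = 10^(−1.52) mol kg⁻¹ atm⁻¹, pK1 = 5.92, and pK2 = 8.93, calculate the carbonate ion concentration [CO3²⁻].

[CO3²⁻] = 0.214 mmol/kg

[CO2*] = KH · pCO2 = 10^(−1.52) × 418×10^-6 = 1.262×10^-5 mol/kg
α₀ = 1/(1 + K1/[H⁺] + K1K2/[H⁺]²) = 1/(1 + 10^+2.12 + 10^+1.23) = 0.006675
DIC = [CO2*]/α₀ = 1.262×10^-5 / 0.006675 = 1.891 mmol/kg
[CO3²⁻] = α₂·DIC; α₂ = 0.1134, so [CO3²⁻] = 0.1134 × 1.891 = 0.214 mmol/kg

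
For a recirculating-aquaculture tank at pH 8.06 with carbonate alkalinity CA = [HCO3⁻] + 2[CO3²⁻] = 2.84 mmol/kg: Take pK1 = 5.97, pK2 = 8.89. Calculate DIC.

DIC = 2.53 mmol/kg

CA = [HCO3⁻] + 2[CO3²⁻] = (α₁ + 2α₂)·DIC
At pH 8.06: [H⁺]/K1 = 10^-2.09 = 0.0081283, K2/[H⁺] = 10^-0.83 = 0.14791
α₁ = 1/(1 + 0.0081283 + 0.14791) = 1/1.1560 = 0.8650; α₂ = α₁·K2/[H⁺] = 0.1279
α₁ + 2α₂ = 1.1209
DIC = CA / (α₁ + 2α₂) = 2.84 / 1.1209 = 2.53 mmol/kg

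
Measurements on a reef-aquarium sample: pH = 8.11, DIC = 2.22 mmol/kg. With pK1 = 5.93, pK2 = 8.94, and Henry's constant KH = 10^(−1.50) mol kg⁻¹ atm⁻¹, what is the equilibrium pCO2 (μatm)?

pCO2 = 402 μatm

α₀ = 1 / (1 + K1/[H⁺] + K1K2/[H⁺]²) = 1 / (1 + 10^+2.18 + 10^+1.35)
   = 1 / (1 + 151.36 + 22.387) = 1/174.74 = 0.005723
[CO2*] = α₀ × DIC = 0.005723 × 2.22 = 0.01270 mmol/kg = 12.70 μmol/kg
pCO2 = [CO2*]/KH = 1.270×10^-5 / 3.162×10^-2 = 402 μatm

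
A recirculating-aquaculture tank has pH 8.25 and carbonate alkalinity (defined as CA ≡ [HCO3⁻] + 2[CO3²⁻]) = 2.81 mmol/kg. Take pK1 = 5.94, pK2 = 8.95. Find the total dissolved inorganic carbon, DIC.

CA = [HCO3⁻] + 2[CO3²⁻] = (α₁ + 2α₂)·DIC
At pH 8.25: [H⁺]/K1 = 10^-2.31 = 0.0048978, K2/[H⁺] = 10^-0.70 = 0.19953
α₁ = 1/(1 + 0.0048978 + 0.19953) = 1/1.2044 = 0.8303; α₂ = α₁·K2/[H⁺] = 0.1657
α₁ + 2α₂ = 1.1616
DIC = CA / (α₁ + 2α₂) = 2.81 / 1.1616 = 2.42 mmol/kg

DIC = 2.42 mmol/kg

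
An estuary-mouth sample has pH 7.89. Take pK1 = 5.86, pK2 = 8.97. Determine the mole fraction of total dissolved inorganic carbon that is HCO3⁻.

α₁ = 1 / (1 + [H⁺]/K1 + K2/[H⁺]) = 1 / (1 + 10^-2.03 + 10^-1.08)
   = 1 / (1 + 0.0093325 + 0.083176) = 1/1.0925 = 0.9153

α₁ = 0.915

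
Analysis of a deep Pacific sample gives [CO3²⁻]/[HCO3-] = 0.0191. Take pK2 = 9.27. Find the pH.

From K2 = [H⁺][CO3²⁻]/[HCO3-]:  pH = pK2 + log₁₀([CO3²⁻]/[HCO3-])
log₁₀(0.0191) = -1.719
pH = 9.27 + (-1.719) = 7.55

pH = 7.55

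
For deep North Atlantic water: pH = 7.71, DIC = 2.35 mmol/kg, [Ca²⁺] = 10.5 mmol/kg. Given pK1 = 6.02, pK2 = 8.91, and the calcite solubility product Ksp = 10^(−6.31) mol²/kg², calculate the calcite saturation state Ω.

α₂ = 1 / (1 + [H⁺]/K2 + [H⁺]²/(K1K2)) = 1 / (1 + 10^+1.20 + 10^-0.49)
   = 1 / (1 + 15.849 + 0.32359) = 1/17.173 = 0.05823
[CO3²⁻] = α₂ × DIC = 0.05823 × 2.35 = 0.1368 mmol/kg
Ksp = 10^(−6.31) = 4.898×10^-7
Ω = [Ca²⁺][CO3²⁻]/Ksp = (10.5×10^-3)(1.368×10^-4) / 4.898×10^-7 = 2.93

Ω = 2.93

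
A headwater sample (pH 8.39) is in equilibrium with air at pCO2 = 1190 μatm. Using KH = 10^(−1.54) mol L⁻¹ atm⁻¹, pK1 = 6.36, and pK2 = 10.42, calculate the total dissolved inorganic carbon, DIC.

DIC = 3.75 mmol/L

[CO2*] = KH · pCO2 = 10^(−1.54) × 1190×10^-6 = 3.432×10^-5 mol/L
α₀ = 1/(1 + K1/[H⁺] + K1K2/[H⁺]²) = 1/(1 + 10^+2.03 + 10^+0.00) = 0.009162
DIC = [CO2*]/α₀ = 3.432×10^-5 / 0.009162 = 3.75 mmol/L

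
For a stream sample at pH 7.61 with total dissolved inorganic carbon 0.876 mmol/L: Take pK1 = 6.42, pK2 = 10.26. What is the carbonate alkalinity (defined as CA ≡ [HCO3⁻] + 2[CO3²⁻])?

CA = [HCO3⁻] + 2[CO3²⁻] = (α₁ + 2α₂)·DIC
At pH 7.61: [H⁺]/K1 = 10^-1.19 = 0.064565, K2/[H⁺] = 10^-2.65 = 0.0022387
α₁ = 1/(1 + 0.064565 + 0.0022387) = 1/1.0668 = 0.9374; α₂ = α₁·K2/[H⁺] = 0.002099
α₁ + 2α₂ = 0.9416
CA = 0.9416 × 0.876 = 0.825 mmol/L

CA = 0.825 mmol/L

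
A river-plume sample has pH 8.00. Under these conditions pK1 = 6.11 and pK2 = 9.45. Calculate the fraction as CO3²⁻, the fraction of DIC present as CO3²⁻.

α₂ = 0.0338

α₂ = 1 / (1 + [H⁺]/K2 + [H⁺]²/(K1K2)) = 1 / (1 + 10^+1.45 + 10^-0.44)
   = 1 / (1 + 28.184 + 0.36308) = 1/29.547 = 0.03384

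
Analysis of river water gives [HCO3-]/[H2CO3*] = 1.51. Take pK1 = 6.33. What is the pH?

From K1 = [H⁺][HCO3-]/[H2CO3*]:  pH = pK1 + log₁₀([HCO3-]/[H2CO3*])
log₁₀(1.51) = +0.179
pH = 6.33 + (+0.179) = 6.51

pH = 6.51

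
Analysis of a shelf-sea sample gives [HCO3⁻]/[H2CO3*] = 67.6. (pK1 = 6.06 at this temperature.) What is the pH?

From K1 = [H⁺][HCO3⁻]/[H2CO3*]:  pH = pK1 + log₁₀([HCO3⁻]/[H2CO3*])
log₁₀(67.6) = +1.830
pH = 6.06 + (+1.830) = 7.89

pH = 7.89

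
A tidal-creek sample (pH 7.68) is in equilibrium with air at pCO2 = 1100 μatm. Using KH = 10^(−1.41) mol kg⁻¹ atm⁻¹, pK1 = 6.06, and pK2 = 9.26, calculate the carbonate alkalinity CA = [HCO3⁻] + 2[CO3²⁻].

[CO2*] = KH · pCO2 = 10^(−1.41) × 1100×10^-6 = 4.279×10^-5 mol/kg
α₀ = 1/(1 + K1/[H⁺] + K1K2/[H⁺]²) = 1/(1 + 10^+1.62 + 10^+0.04) = 0.02284
DIC = [CO2*]/α₀ = 4.279×10^-5 / 0.02284 = 1.874 mmol/kg
CA = (α₁ + 2α₂)·DIC = (0.9521 + 2×0.02504) × 1.874 = 1.88 mmol/kg

CA = 1.88 mmol/kg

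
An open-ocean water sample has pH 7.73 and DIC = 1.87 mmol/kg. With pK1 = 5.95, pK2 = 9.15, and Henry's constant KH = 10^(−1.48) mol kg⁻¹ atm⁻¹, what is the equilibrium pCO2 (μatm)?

pCO2 = 889 μatm

α₀ = 1 / (1 + K1/[H⁺] + K1K2/[H⁺]²) = 1 / (1 + 10^+1.78 + 10^+0.36)
   = 1 / (1 + 60.256 + 2.2909) = 1/63.547 = 0.01574
[CO2*] = α₀ × DIC = 0.01574 × 1.87 = 0.02943 mmol/kg
pCO2 = [CO2*]/KH = 2.943×10^-5 / 3.311×10^-2 = 889 μatm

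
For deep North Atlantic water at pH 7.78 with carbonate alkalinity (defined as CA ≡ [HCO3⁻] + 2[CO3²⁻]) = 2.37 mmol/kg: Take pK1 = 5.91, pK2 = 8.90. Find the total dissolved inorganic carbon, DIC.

DIC = 2.24 mmol/kg

CA = [HCO3⁻] + 2[CO3²⁻] = (α₁ + 2α₂)·DIC
At pH 7.78: [H⁺]/K1 = 10^-1.87 = 0.013490, K2/[H⁺] = 10^-1.12 = 0.075858
α₁ = 1/(1 + 0.013490 + 0.075858) = 1/1.0893 = 0.9180; α₂ = α₁·K2/[H⁺] = 0.06964
α₁ + 2α₂ = 1.0573
DIC = CA / (α₁ + 2α₂) = 2.37 / 1.0573 = 2.24 mmol/kg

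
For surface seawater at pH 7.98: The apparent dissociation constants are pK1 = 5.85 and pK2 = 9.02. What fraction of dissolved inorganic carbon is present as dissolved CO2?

α₀ = 1 / (1 + K1/[H⁺] + K1K2/[H⁺]²) = 1 / (1 + 10^+2.13 + 10^+1.09)
   = 1 / (1 + 134.90 + 12.303) = 1/148.20 = 0.006748

α₀ = 0.00675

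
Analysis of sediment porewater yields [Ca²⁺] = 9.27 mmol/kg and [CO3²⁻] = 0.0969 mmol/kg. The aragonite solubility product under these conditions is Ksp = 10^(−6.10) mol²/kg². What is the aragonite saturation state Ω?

Ω = 1.13

Ksp = 10^(−6.10) = 7.943×10^-7
Ω = [Ca²⁺][CO3²⁻]/Ksp = (9.27×10^-3)(0.0969×10^-3) / 7.943×10^-7 = 1.13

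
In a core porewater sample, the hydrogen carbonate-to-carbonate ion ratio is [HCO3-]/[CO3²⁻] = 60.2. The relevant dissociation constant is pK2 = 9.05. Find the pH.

From K2 = [H⁺][CO3²⁻]/[HCO3-]:  pH = pK2 − log₁₀([HCO3-]/[CO3²⁻])
log₁₀(60.2) = +1.780
pH = 9.05 − (+1.780) = 7.27

pH = 7.27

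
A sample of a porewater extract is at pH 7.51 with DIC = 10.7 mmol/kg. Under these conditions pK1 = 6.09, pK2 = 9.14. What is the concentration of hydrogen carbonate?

[HCO3⁻] = 10.1 mmol/kg

α₁ = 1 / (1 + [H⁺]/K1 + K2/[H⁺]) = 1 / (1 + 10^-1.42 + 10^-1.63)
   = 1 / (1 + 0.038019 + 0.023442) = 1/1.0615 = 0.9421
[HCO3⁻] = α₁ × DIC = 0.9421 × 10.7 = 10.1 mmol/kg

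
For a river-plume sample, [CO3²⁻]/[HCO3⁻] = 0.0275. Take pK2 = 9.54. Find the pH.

From K2 = [H⁺][CO3²⁻]/[HCO3⁻]:  pH = pK2 + log₁₀([CO3²⁻]/[HCO3⁻])
log₁₀(0.0275) = -1.561
pH = 9.54 + (-1.561) = 7.98

pH = 7.98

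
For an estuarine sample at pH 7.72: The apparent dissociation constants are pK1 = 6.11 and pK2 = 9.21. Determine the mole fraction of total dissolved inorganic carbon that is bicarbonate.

α₁ = 0.946

α₁ = 1 / (1 + [H⁺]/K1 + K2/[H⁺]) = 1 / (1 + 10^-1.61 + 10^-1.49)
   = 1 / (1 + 0.024547 + 0.032359) = 1/1.0569 = 0.9462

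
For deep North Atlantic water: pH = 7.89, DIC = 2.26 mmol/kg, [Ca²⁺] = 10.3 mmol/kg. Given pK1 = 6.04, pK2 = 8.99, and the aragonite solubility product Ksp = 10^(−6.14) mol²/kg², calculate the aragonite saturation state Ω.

Ω = 2.33

α₂ = 1 / (1 + [H⁺]/K2 + [H⁺]²/(K1K2)) = 1 / (1 + 10^+1.10 + 10^-0.75)
   = 1 / (1 + 12.589 + 0.17783) = 1/13.767 = 0.07264
[CO3²⁻] = α₂ × DIC = 0.07264 × 2.26 = 0.1642 mmol/kg
Ksp = 10^(−6.14) = 7.244×10^-7
Ω = [Ca²⁺][CO3²⁻]/Ksp = (10.3×10^-3)(1.642×10^-4) / 7.244×10^-7 = 2.33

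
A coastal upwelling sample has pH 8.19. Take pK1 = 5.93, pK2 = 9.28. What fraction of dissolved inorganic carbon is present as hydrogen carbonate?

α₁ = 1 / (1 + [H⁺]/K1 + K2/[H⁺]) = 1 / (1 + 10^-2.26 + 10^-1.09)
   = 1 / (1 + 0.0054954 + 0.081283) = 1/1.0868 = 0.9202

α₁ = 0.920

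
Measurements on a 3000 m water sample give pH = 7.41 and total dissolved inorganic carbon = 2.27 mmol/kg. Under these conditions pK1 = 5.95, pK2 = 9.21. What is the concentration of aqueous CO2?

α₀ = 1 / (1 + K1/[H⁺] + K1K2/[H⁺]²) = 1 / (1 + 10^+1.46 + 10^-0.34)
   = 1 / (1 + 28.840 + 0.45709) = 1/30.297 = 0.03301
[CO2*] = α₀ × DIC = 0.03301 × 2.27 = 0.0749 mmol/kg

[CO2*] = 0.0749 mmol/kg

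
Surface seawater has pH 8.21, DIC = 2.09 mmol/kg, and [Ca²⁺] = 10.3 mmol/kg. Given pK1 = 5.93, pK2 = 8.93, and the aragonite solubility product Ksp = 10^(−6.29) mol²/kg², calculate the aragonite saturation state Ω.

Ω = 6.69

α₂ = 1 / (1 + [H⁺]/K2 + [H⁺]²/(K1K2)) = 1 / (1 + 10^+0.72 + 10^-1.56)
   = 1 / (1 + 5.2481 + 0.027542) = 1/6.2756 = 0.1593
[CO3²⁻] = α₂ × DIC = 0.1593 × 2.09 = 0.3330 mmol/kg
Ksp = 10^(−6.29) = 5.129×10^-7
Ω = [Ca²⁺][CO3²⁻]/Ksp = (10.3×10^-3)(3.330×10^-4) / 5.129×10^-7 = 6.69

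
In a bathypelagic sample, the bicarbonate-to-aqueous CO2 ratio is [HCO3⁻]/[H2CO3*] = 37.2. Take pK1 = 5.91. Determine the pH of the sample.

pH = 7.48

From K1 = [H⁺][HCO3⁻]/[H2CO3*]:  pH = pK1 + log₁₀([HCO3⁻]/[H2CO3*])
log₁₀(37.2) = +1.571
pH = 5.91 + (+1.571) = 7.48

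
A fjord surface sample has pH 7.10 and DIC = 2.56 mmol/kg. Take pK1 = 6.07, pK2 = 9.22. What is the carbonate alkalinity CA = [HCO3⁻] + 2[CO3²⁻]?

CA = [HCO3⁻] + 2[CO3²⁻] = (α₁ + 2α₂)·DIC
At pH 7.10: [H⁺]/K1 = 10^-1.03 = 0.093325, K2/[H⁺] = 10^-2.12 = 0.0075858
α₁ = 1/(1 + 0.093325 + 0.0075858) = 1/1.1009 = 0.9083; α₂ = α₁·K2/[H⁺] = 0.006890
α₁ + 2α₂ = 0.9221
CA = 0.9221 × 2.56 = 2.36 mmol/kg

CA = 2.36 mmol/kg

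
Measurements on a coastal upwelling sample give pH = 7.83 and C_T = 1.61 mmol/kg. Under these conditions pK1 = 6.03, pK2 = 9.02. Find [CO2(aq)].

[CO2*] = 0.0236 mmol/kg

α₀ = 1 / (1 + K1/[H⁺] + K1K2/[H⁺]²) = 1 / (1 + 10^+1.80 + 10^+0.61)
   = 1 / (1 + 63.096 + 4.0738) = 1/68.170 = 0.01467
[CO2*] = α₀ × DIC = 0.01467 × 1.61 = 0.0236 mmol/kg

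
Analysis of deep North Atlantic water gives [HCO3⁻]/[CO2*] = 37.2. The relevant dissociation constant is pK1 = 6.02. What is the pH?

From K1 = [H⁺][HCO3⁻]/[CO2*]:  pH = pK1 + log₁₀([HCO3⁻]/[CO2*])
log₁₀(37.2) = +1.571
pH = 6.02 + (+1.571) = 7.59

pH = 7.59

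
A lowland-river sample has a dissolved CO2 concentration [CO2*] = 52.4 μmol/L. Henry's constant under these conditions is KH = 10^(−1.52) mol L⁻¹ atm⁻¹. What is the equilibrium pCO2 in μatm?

KH = 10^(−1.52) = 3.020×10^-2 mol L⁻¹ atm⁻¹
pCO2 = [CO2*]/KH = 52.4×10^-6 / 3.020×10^-2 = 1.74×10^-3 atm = 1740 μatm

pCO2 = 1740 μatm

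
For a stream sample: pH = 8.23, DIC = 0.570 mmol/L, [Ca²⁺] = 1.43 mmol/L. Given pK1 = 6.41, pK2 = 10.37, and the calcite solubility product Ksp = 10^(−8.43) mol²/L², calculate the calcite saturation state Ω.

α₂ = 1 / (1 + [H⁺]/K2 + [H⁺]²/(K1K2)) = 1 / (1 + 10^+2.14 + 10^+0.32)
   = 1 / (1 + 138.04 + 2.0893) = 1/141.13 = 0.007086
[CO3²⁻] = α₂ × DIC = 0.007086 × 0.570 = 0.004039 mmol/L = 4.039 μmol/L
Ksp = 10^(−8.43) = 3.715×10^-9
Ω = [Ca²⁺][CO3²⁻]/Ksp = (1.43×10^-3)(4.039×10^-6) / 3.715×10^-9 = 1.55

Ω = 1.55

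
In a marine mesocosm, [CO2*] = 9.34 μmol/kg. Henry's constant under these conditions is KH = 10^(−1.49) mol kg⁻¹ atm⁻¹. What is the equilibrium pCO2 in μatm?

KH = 10^(−1.49) = 3.236×10^-2 mol kg⁻¹ atm⁻¹
pCO2 = [CO2*]/KH = 9.34×10^-6 / 3.236×10^-2 = 2.89×10^-4 atm = 289 μatm

pCO2 = 289 μatm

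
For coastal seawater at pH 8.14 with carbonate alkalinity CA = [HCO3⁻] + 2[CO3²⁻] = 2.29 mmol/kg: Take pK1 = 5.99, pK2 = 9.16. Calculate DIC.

DIC = 2.12 mmol/kg

CA = [HCO3⁻] + 2[CO3²⁻] = (α₁ + 2α₂)·DIC
At pH 8.14: [H⁺]/K1 = 10^-2.15 = 0.0070795, K2/[H⁺] = 10^-1.02 = 0.095499
α₁ = 1/(1 + 0.0070795 + 0.095499) = 1/1.1026 = 0.9070; α₂ = α₁·K2/[H⁺] = 0.08661
α₁ + 2α₂ = 1.0802
DIC = CA / (α₁ + 2α₂) = 2.29 / 1.0802 = 2.12 mmol/kg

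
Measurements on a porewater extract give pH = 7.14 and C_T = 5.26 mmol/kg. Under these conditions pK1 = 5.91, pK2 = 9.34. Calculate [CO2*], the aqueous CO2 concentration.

α₀ = 1 / (1 + K1/[H⁺] + K1K2/[H⁺]²) = 1 / (1 + 10^+1.23 + 10^-0.97)
   = 1 / (1 + 16.982 + 0.10715) = 1/18.090 = 0.05528
[CO2*] = α₀ × DIC = 0.05528 × 5.26 = 0.291 mmol/kg

[CO2*] = 0.291 mmol/kg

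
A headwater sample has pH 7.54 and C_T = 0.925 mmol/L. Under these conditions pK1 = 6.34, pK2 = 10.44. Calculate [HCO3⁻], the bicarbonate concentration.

[HCO3⁻] = 0.869 mmol/L

α₁ = 1 / (1 + [H⁺]/K1 + K2/[H⁺]) = 1 / (1 + 10^-1.20 + 10^-2.90)
   = 1 / (1 + 0.063096 + 0.0012589) = 1/1.0644 = 0.9395
[HCO3⁻] = α₁ × DIC = 0.9395 × 0.925 = 0.869 mmol/L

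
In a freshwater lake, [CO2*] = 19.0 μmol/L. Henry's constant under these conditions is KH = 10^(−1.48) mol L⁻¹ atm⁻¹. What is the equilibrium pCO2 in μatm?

pCO2 = 574 μatm

KH = 10^(−1.48) = 3.311×10^-2 mol L⁻¹ atm⁻¹
pCO2 = [CO2*]/KH = 19.0×10^-6 / 3.311×10^-2 = 5.74×10^-4 atm = 574 μatm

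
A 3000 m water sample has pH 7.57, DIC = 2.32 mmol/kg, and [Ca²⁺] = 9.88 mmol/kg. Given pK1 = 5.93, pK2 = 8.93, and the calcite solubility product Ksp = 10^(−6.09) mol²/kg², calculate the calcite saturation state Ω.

Ω = 1.15

α₂ = 1 / (1 + [H⁺]/K2 + [H⁺]²/(K1K2)) = 1 / (1 + 10^+1.36 + 10^-0.28)
   = 1 / (1 + 22.909 + 0.52481) = 1/24.433 = 0.04093
[CO3²⁻] = α₂ × DIC = 0.04093 × 2.32 = 0.09495 mmol/kg
Ksp = 10^(−6.09) = 8.128×10^-7
Ω = [Ca²⁺][CO3²⁻]/Ksp = (9.88×10^-3)(9.495×10^-5) / 8.128×10^-7 = 1.15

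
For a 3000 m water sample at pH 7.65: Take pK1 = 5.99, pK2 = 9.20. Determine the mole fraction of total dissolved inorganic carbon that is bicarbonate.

α₁ = 0.952

α₁ = 1 / (1 + [H⁺]/K1 + K2/[H⁺]) = 1 / (1 + 10^-1.66 + 10^-1.55)
   = 1 / (1 + 0.021878 + 0.028184) = 1/1.0501 = 0.9523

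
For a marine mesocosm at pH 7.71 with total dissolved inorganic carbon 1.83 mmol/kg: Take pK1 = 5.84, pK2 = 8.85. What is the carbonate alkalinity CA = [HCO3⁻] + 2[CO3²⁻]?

CA = 1.93 mmol/kg

CA = [HCO3⁻] + 2[CO3²⁻] = (α₁ + 2α₂)·DIC
At pH 7.71: [H⁺]/K1 = 10^-1.87 = 0.013490, K2/[H⁺] = 10^-1.14 = 0.072444
α₁ = 1/(1 + 0.013490 + 0.072444) = 1/1.0859 = 0.9209; α₂ = α₁·K2/[H⁺] = 0.06671
α₁ + 2α₂ = 1.0543
CA = 1.0543 × 1.83 = 1.93 mmol/kg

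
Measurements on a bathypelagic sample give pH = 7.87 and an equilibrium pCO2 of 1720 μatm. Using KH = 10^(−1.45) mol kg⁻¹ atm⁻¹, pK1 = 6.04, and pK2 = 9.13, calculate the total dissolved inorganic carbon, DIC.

DIC = 4.41 mmol/kg

[CO2*] = KH · pCO2 = 10^(−1.45) × 1720×10^-6 = 6.103×10^-5 mol/kg
α₀ = 1/(1 + K1/[H⁺] + K1K2/[H⁺]²) = 1/(1 + 10^+1.83 + 10^+0.57) = 0.01383
DIC = [CO2*]/α₀ = 6.103×10^-5 / 0.01383 = 4.41 mmol/kg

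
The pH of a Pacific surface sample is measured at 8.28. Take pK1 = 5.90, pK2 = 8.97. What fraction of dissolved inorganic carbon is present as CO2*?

α₀ = 0.00345

α₀ = 1 / (1 + K1/[H⁺] + K1K2/[H⁺]²) = 1 / (1 + 10^+2.38 + 10^+1.69)
   = 1 / (1 + 239.88 + 48.978) = 1/289.86 = 0.003450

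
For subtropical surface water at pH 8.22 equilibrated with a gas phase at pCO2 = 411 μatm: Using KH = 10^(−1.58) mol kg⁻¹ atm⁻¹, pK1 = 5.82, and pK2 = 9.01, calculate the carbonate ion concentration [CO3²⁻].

[CO3²⁻] = 0.440 mmol/kg

[CO2*] = KH · pCO2 = 10^(−1.58) × 411×10^-6 = 1.081×10^-5 mol/kg
α₀ = 1/(1 + K1/[H⁺] + K1K2/[H⁺]²) = 1/(1 + 10^+2.40 + 10^+1.61) = 0.003414
DIC = [CO2*]/α₀ = 1.081×10^-5 / 0.003414 = 3.167 mmol/kg
[CO3²⁻] = α₂·DIC; α₂ = 0.1391, so [CO3²⁻] = 0.1391 × 3.167 = 0.440 mmol/kg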